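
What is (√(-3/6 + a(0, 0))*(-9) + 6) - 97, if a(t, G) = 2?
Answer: -91 - 9*√6/2 ≈ -102.02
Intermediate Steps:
(√(-3/6 + a(0, 0))*(-9) + 6) - 97 = (√(-3/6 + 2)*(-9) + 6) - 97 = (√(-3*⅙ + 2)*(-9) + 6) - 97 = (√(-½ + 2)*(-9) + 6) - 97 = (√(3/2)*(-9) + 6) - 97 = ((√6/2)*(-9) + 6) - 97 = (-9*√6/2 + 6) - 97 = (6 - 9*√6/2) - 97 = -91 - 9*√6/2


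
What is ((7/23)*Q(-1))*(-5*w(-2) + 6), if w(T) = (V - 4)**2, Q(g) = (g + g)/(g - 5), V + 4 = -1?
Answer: -931/23 ≈ -40.478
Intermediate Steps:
V = -5 (V = -4 - 1 = -5)
Q(g) = 2*g/(-5 + g) (Q(g) = (2*g)/(-5 + g) = 2*g/(-5 + g))
w(T) = 81 (w(T) = (-5 - 4)**2 = (-9)**2 = 81)
((7/23)*Q(-1))*(-5*w(-2) + 6) = ((7/23)*(2*(-1)/(-5 - 1)))*(-5*81 + 6) = ((7*(1/23))*(2*(-1)/(-6)))*(-405 + 6) = (7*(2*(-1)*(-1/6))/23)*(-399) = ((7/23)*(1/3))*(-399) = (7/69)*(-399) = -931/23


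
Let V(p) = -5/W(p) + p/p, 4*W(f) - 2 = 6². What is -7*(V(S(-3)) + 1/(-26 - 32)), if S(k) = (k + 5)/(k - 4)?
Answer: -3521/1102 ≈ -3.1951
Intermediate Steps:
W(f) = 19/2 (W(f) = ½ + (¼)*6² = ½ + (¼)*36 = ½ + 9 = 19/2)
S(k) = (5 + k)/(-4 + k)
V(p) = 9/19 (V(p) = -5/19/2 + p/p = -5*2/19 + 1 = -10/19 + 1 = 9/19)
-7*(V(S(-3)) + 1/(-26 - 32)) = -7*(9/19 + 1/(-26 - 32)) = -7*(9/19 + 1/(-58)) = -7*(9/19 - 1/58) = -7*503/1102 = -3521/1102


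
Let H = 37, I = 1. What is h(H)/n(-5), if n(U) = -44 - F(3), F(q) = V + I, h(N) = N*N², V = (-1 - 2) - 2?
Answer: -50653/40 ≈ -1266.3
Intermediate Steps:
V = -5 (V = -3 - 2 = -5)
h(N) = N³
F(q) = -4 (F(q) = -5 + 1 = -4)
n(U) = -40 (n(U) = -44 - 1*(-4) = -44 + 4 = -40)
h(H)/n(-5) = 37³/(-40) = 50653*(-1/40) = -50653/40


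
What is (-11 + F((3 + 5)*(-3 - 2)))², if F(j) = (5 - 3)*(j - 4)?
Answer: 9801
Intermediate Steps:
F(j) = -8 + 2*j (F(j) = 2*(-4 + j) = -8 + 2*j)
(-11 + F((3 + 5)*(-3 - 2)))² = (-11 + (-8 + 2*((3 + 5)*(-3 - 2))))² = (-11 + (-8 + 2*(8*(-5))))² = (-11 + (-8 + 2*(-40)))² = (-11 + (-8 - 80))² = (-11 - 88)² = (-99)² = 9801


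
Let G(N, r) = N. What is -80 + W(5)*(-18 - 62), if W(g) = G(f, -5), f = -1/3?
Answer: -160/3 ≈ -53.333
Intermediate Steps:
f = -⅓ (f = -1*⅓ = -⅓ ≈ -0.33333)
W(g) = -⅓
-80 + W(5)*(-18 - 62) = -80 - (-18 - 62)/3 = -80 - ⅓*(-80) = -80 + 80/3 = -160/3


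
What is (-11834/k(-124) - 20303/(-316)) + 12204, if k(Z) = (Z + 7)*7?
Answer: 40238123/3276 ≈ 12283.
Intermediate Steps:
k(Z) = 49 + 7*Z (k(Z) = (7 + Z)*7 = 49 + 7*Z)
(-11834/k(-124) - 20303/(-316)) + 12204 = (-11834/(49 + 7*(-124)) - 20303/(-316)) + 12204 = (-11834/(49 - 868) - 20303*(-1/316)) + 12204 = (-11834/(-819) + 257/4) + 12204 = (-11834*(-1/819) + 257/4) + 12204 = (11834/819 + 257/4) + 12204 = 257819/3276 + 12204 = 40238123/3276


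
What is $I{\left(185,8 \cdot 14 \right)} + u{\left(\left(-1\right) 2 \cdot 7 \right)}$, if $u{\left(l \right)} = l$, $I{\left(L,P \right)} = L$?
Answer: $171$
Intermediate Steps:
$I{\left(185,8 \cdot 14 \right)} + u{\left(\left(-1\right) 2 \cdot 7 \right)} = 185 + \left(-1\right) 2 \cdot 7 = 185 - 14 = 171$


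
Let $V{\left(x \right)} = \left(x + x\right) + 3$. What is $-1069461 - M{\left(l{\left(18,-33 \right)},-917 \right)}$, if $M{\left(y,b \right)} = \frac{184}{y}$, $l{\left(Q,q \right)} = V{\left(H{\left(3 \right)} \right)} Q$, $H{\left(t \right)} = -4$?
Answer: $- \frac{48125653}{45} \approx -1.0695 \cdot 10^{6}$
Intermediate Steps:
$V{\left(x \right)} = 3 + 2 x$ ($V{\left(x \right)} = 2 x + 3 = 3 + 2 x$)
$l{\left(Q,q \right)} = - 5 Q$ ($l{\left(Q,q \right)} = \left(3 + 2 \left(-4\right)\right) Q = \left(3 - 8\right) Q = - 5 Q$)
$-1069461 - M{\left(l{\left(18,-33 \right)},-917 \right)} = -1069461 - \frac{184}{\left(-5\right) 18} = -1069461 - \frac{184}{-90} = -1069461 - 184 \left(- \frac{1}{90}\right) = -1069461 - - \frac{92}{45} = -1069461 + \frac{92}{45} = - \frac{48125653}{45}$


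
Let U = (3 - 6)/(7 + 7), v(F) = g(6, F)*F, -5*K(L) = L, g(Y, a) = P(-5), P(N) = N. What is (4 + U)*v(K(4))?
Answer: 106/7 ≈ 15.143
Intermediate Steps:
g(Y, a) = -5
K(L) = -L/5
v(F) = -5*F
U = -3/14 ≈ -0.21429
(4 + U)*v(K(4)) = (4 - 3/14)*(-(-1)*4) = 53*(-5*(-⅘))/14 = (53/14)*4 = 106/7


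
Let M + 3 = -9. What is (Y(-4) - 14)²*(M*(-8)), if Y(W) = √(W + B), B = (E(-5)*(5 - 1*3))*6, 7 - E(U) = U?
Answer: 32256 - 5376*√35 ≈ 451.16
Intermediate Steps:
M = -12 (M = -3 - 9 = -12)
E(U) = 7 - U
B = 144 (B = ((7 - 1*(-5))*(5 - 1*3))*6 = ((7 + 5)*(5 - 3))*6 = (12*2)*6 = 24*6 = 144)
Y(W) = √(144 + W) (Y(W) = √(W + 144) = √(144 + W))
(Y(-4) - 14)²*(M*(-8)) = (√(144 - 4) - 14)²*(-12*(-8)) = (√140 - 14)²*96 = (2*√35 - 14)²*96 = (-14 + 2*√35)²*96 = 96*(-14 + 2*√35)²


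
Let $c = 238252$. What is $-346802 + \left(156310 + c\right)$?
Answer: $47760$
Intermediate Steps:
$-346802 + \left(156310 + c\right) = -346802 + \left(156310 + 238252\right) = -346802 + 394562 = 47760$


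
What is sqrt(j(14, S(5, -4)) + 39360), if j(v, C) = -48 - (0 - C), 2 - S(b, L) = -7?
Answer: 3*sqrt(4369) ≈ 198.30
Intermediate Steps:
S(b, L) = 9 (S(b, L) = 2 - 1*(-7) = 2 + 7 = 9)
j(v, C) = -48 + C (j(v, C) = -48 - (-1)*C = -48 + C)
sqrt(j(14, S(5, -4)) + 39360) = sqrt((-48 + 9) + 39360) = sqrt(-39 + 39360) = sqrt(39321) = 3*sqrt(4369)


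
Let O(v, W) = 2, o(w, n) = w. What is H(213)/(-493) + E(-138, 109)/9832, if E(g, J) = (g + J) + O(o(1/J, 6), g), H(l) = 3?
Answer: -42807/4847176 ≈ -0.0088313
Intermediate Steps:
E(g, J) = 2 + J + g (E(g, J) = (g + J) + 2 = (J + g) + 2 = 2 + J + g)
H(213)/(-493) + E(-138, 109)/9832 = 3/(-493) + (2 + 109 - 138)/9832 = 3*(-1/493) - 27*1/9832 = -3/493 - 27/9832 = -42807/4847176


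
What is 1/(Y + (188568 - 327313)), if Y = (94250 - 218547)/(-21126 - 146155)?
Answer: -167281/23209278048 ≈ -7.2075e-6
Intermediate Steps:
Y = 124297/167281 (Y = -124297/(-167281) = -124297*(-1/167281) = 124297/167281 ≈ 0.74304)
1/(Y + (188568 - 327313)) = 1/(124297/167281 + (188568 - 327313)) = 1/(124297/167281 - 138745) = 1/(-23209278048/167281) = -167281/23209278048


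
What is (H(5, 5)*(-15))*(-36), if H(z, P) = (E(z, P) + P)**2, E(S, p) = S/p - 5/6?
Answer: 14415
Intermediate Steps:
E(S, p) = -5/6 + S/p (E(S, p) = S/p - 5*1/6 = S/p - 5/6 = -5/6 + S/p)
H(z, P) = (-5/6 + P + z/P)**2 (H(z, P) = ((-5/6 + z/P) + P)**2 = (-5/6 + P + z/P)**2)
(H(5, 5)*(-15))*(-36) = ((-5/6 + 5 + 5/5)**2*(-15))*(-36) = ((-5/6 + 5 + 5*(1/5))**2*(-15))*(-36) = ((-5/6 + 5 + 1)**2*(-15))*(-36) = ((31/6)**2*(-15))*(-36) = ((961/36)*(-15))*(-36) = -4805/12*(-36) = 14415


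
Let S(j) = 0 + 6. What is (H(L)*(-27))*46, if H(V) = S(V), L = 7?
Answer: -7452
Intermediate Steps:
S(j) = 6
H(V) = 6
(H(L)*(-27))*46 = (6*(-27))*46 = -162*46 = -7452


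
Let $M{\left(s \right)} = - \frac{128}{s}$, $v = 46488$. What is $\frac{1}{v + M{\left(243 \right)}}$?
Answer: $\frac{243}{11296456} \approx 2.1511 \cdot 10^{-5}$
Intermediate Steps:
$\frac{1}{v + M{\left(243 \right)}} = \frac{1}{46488 - \frac{128}{243}} = \frac{1}{\frac{11296456}{243}} = \frac{243}{11296456}$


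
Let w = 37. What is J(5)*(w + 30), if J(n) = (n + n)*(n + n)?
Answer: 6700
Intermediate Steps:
J(n) = 4*n² (J(n) = (2*n)*(2*n) = 4*n²)
J(5)*(w + 30) = (4*5²)*(37 + 30) = (4*25)*67 = 100*67 = 6700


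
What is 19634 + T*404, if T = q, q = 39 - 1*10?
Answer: 31350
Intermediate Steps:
q = 29 (q = 39 - 10 = 29)
T = 29
19634 + T*404 = 19634 + 29*404 = 19634 + 11716 = 31350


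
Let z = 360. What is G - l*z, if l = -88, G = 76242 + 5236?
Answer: 113158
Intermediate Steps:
G = 81478
G - l*z = 81478 - (-88)*360 = 81478 - 1*(-31680) = 81478 + 31680 = 113158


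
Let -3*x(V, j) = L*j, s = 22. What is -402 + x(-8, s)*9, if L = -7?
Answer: 60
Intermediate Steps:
x(V, j) = 7*j/3 (x(V, j) = -(-7)*j/3 = 7*j/3)
-402 + x(-8, s)*9 = -402 + ((7/3)*22)*9 = -402 + (154/3)*9 = -402 + 462 = 60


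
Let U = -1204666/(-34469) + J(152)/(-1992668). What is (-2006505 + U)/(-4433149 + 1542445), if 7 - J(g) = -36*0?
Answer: 45938314595872285/66182931415425856 ≈ 0.69411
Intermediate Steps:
J(g) = 7 (J(g) = 7 - (-36)*0 = 7 - 1*0 = 7 + 0 = 7)
U = 2400499147605/68685273292 (U = -1204666/(-34469) + 7/(-1992668) = -1204666*(-1/34469) + 7*(-1/1992668) = 1204666/34469 - 7/1992668 = 2400499147605/68685273292 ≈ 34.949)
(-2006505 + U)/(-4433149 + 1542445) = (-2006505 + 2400499147605/68685273292)/(-4433149 + 1542445) = -137814943787616855/68685273292/(-2890704) = -137814943787616855/68685273292*(-1/2890704) = 45938314595872285/66182931415425856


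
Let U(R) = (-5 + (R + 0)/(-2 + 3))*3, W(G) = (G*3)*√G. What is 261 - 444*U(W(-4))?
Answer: 6921 + 31968*I ≈ 6921.0 + 31968.0*I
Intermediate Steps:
W(G) = 3*G^(3/2) (W(G) = (3*G)*√G = 3*G^(3/2))
U(R) = -15 + 3*R (U(R) = (-5 + R/1)*3 = (-5 + R*1)*3 = (-5 + R)*3 = -15 + 3*R)
261 - 444*U(W(-4)) = 261 - 444*(-15 + 3*(3*(-4)^(3/2))) = 261 - 444*(-15 + 3*(3*(-8*I))) = 261 - 444*(-15 + 3*(-24*I)) = 261 - 444*(-15 - 72*I) = 261 + (6660 + 31968*I) = 6921 + 31968*I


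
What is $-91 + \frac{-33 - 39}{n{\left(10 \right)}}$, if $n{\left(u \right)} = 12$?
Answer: $-97$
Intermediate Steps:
$-91 + \frac{-33 - 39}{n{\left(10 \right)}} = -91 + \frac{-33 - 39}{12} = -91 + \frac{1}{12} \left(-72\right) = -91 - 6 = -97$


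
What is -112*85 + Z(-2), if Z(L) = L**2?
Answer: -9516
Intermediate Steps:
-112*85 + Z(-2) = -112*85 + (-2)**2 = -9520 + 4 = -9516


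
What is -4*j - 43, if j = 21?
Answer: -127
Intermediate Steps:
-4*j - 43 = -4*21 - 43 = -84 - 43 = -127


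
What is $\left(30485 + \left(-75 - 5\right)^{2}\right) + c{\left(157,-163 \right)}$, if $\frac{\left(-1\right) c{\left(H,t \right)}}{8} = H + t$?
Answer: $36933$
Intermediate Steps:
$c{\left(H,t \right)} = - 8 H - 8 t$ ($c{\left(H,t \right)} = - 8 \left(H + t\right) = - 8 H - 8 t$)
$\left(30485 + \left(-75 - 5\right)^{2}\right) + c{\left(157,-163 \right)} = \left(30485 + \left(-75 - 5\right)^{2}\right) - -48 = \left(30485 + \left(-80\right)^{2}\right) + \left(-1256 + 1304\right) = \left(30485 + 6400\right) + 48 = 36885 + 48 = 36933$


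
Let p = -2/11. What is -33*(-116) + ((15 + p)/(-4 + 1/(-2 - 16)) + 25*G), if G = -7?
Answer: 2930425/803 ≈ 3649.3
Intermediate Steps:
p = -2/11 (p = -2*1/11 = -2/11 ≈ -0.18182)
-33*(-116) + ((15 + p)/(-4 + 1/(-2 - 16)) + 25*G) = -33*(-116) + ((15 - 2/11)/(-4 + 1/(-2 - 16)) + 25*(-7)) = 3828 + (163/(11*(-4 + 1/(-18))) - 175) = 3828 + (163/(11*(-4 - 1/18)) - 175) = 3828 + (163/(11*(-73/18)) - 175) = 3828 + ((163/11)*(-18/73) - 175) = 3828 + (-2934/803 - 175) = 3828 - 143459/803 = 2930425/803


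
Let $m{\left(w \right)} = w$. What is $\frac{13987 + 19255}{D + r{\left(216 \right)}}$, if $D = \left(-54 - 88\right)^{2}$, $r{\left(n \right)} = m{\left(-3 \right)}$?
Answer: $\frac{33242}{20161} \approx 1.6488$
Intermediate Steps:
$r{\left(n \right)} = -3$
$D = 20164$ ($D = \left(-142\right)^{2} = 20164$)
$\frac{13987 + 19255}{D + r{\left(216 \right)}} = \frac{13987 + 19255}{20164 - 3} = \frac{33242}{20161}$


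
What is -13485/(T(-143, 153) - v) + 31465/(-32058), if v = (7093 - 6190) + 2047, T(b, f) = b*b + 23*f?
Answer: -2939875/1811277 ≈ -1.6231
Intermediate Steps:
T(b, f) = b² + 23*f
v = 2950 (v = 903 + 2047 = 2950)
-13485/(T(-143, 153) - v) + 31465/(-32058) = -13485/(((-143)² + 23*153) - 1*2950) + 31465/(-32058) = -13485/((20449 + 3519) - 2950) + 31465*(-1/32058) = -13485/(23968 - 2950) - 31465/32058 = -13485/21018 - 31465/32058 = -13485*1/21018 - 31465/32058 = -145/226 - 31465/32058 = -2939875/1811277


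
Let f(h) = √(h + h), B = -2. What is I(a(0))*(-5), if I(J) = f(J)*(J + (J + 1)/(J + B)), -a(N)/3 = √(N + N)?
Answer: 0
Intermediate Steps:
f(h) = √2*√h (f(h) = √(2*h) = √2*√h)
a(N) = -3*√2*√N (a(N) = -3*√(N + N) = -3*√2*√N)
I(J) = √2*√J*(J + (1 + J)/(-2 + J)) (I(J) = (√2*√J)*(J + (J + 1)/(J - 2)) = (√2*√J)*(J + (1 + J)/(-2 + J)) = √2*√J*(J + (1 + J)/(-2 + J)))
I(a(0))*(-5) = (√2*√(-3*√2*√0)*(1 + (-3*√2*√0)² - (-3)*√2*√0)/(-2 - 3*√2*√0))*(-5) = (√2*√(-3*√2*0)*(1 + (-3*√2*0)² - (-3)*√2*0)/(-2 - 3*√2*0))*(-5) = (√2*√0*(1 + 0² - 1*0)/(-2 + 0))*(-5) = (√2*0*(1 + 0 + 0)/(-2))*(-5) = (√2*0*(-½)*1)*(-5) = 0*(-5) = 0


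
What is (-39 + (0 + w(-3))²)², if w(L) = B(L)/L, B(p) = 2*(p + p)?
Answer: 529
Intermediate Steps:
B(p) = 4*p (B(p) = 2*(2*p) = 4*p)
w(L) = 4 (w(L) = (4*L)/L = 4)
(-39 + (0 + w(-3))²)² = (-39 + (0 + 4)²)² = (-39 + 4²)² = (-39 + 16)² = (-23)² = 529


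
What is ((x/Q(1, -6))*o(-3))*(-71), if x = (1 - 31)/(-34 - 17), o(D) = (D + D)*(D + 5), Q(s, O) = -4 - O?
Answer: 4260/17 ≈ 250.59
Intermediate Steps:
o(D) = 2*D*(5 + D) (o(D) = (2*D)*(5 + D) = 2*D*(5 + D))
x = 10/17 (x = -30/(-51) = -30*(-1/51) = 10/17 ≈ 0.58823)
((x/Q(1, -6))*o(-3))*(-71) = ((10/(17*(-4 - 1*(-6))))*(2*(-3)*(5 - 3)))*(-71) = ((10/(17*(-4 + 6)))*(2*(-3)*2))*(-71) = (((10/17)/2)*(-12))*(-71) = (((10/17)*(½))*(-12))*(-71) = ((5/17)*(-12))*(-71) = -60/17*(-71) = 4260/17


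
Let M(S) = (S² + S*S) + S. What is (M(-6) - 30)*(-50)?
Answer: -1800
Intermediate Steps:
M(S) = S + 2*S² (M(S) = (S² + S²) + S = 2*S² + S = S + 2*S²)
(M(-6) - 30)*(-50) = (-6*(1 + 2*(-6)) - 30)*(-50) = (-6*(1 - 12) - 30)*(-50) = (-6*(-11) - 30)*(-50) = (66 - 30)*(-50) = 36*(-50) = -1800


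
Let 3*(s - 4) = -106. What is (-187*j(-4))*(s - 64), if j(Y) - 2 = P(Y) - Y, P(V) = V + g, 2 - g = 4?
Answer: 0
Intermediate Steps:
g = -2 (g = 2 - 1*4 = 2 - 4 = -2)
P(V) = -2 + V (P(V) = V - 2 = -2 + V)
j(Y) = 0 (j(Y) = 2 + ((-2 + Y) - Y) = 2 - 2 = 0)
s = -94/3 (s = 4 + (⅓)*(-106) = 4 - 106/3 = -94/3 ≈ -31.333)
(-187*j(-4))*(s - 64) = (-187*0)*(-94/3 - 64) = 0*(-286/3) = 0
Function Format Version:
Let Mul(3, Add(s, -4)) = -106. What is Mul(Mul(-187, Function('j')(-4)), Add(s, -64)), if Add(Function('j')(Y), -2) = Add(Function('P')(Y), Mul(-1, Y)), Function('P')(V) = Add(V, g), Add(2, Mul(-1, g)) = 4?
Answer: 0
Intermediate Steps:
g = -2 (g = Add(2, Mul(-1, 4)) = Add(2, -4) = -2)
Function('P')(V) = Add(-2, V) (Function('P')(V) = Add(V, -2) = Add(-2, V))
Function('j')(Y) = 0 (Function('j')(Y) = Add(2, Add(Add(-2, Y), Mul(-1, Y))) = Add(2, -2) = 0)
s = Rational(-94, 3) (s = Add(4, Mul(Rational(1, 3), -106)) = Add(4, Rational(-106, 3)) = Rational(-94, 3) ≈ -31.333)
Mul(Mul(-187, Function('j')(-4)), Add(s, -64)) = Mul(Mul(-187, 0), Add(Rational(-94, 3), -64)) = Mul(0, Rational(-286, 3)) = 0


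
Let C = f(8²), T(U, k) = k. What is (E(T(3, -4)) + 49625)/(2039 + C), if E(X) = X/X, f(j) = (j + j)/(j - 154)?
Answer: 2233170/91691 ≈ 24.355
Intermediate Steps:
f(j) = 2*j/(-154 + j) (f(j) = (2*j)/(-154 + j) = 2*j/(-154 + j))
C = -64/45 (C = 2*8²/(-154 + 8²) = 2*64/(-154 + 64) = 2*64/(-90) = 2*64*(-1/90) = -64/45 ≈ -1.4222)
E(X) = 1
(E(T(3, -4)) + 49625)/(2039 + C) = (1 + 49625)/(2039 - 64/45) = 49626/(91691/45) = 49626*(45/91691) = 2233170/91691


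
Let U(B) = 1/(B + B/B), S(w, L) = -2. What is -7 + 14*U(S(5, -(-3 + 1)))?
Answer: -21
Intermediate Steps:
U(B) = 1/(1 + B) (U(B) = 1/(B + 1) = 1/(1 + B))
-7 + 14*U(S(5, -(-3 + 1))) = -7 + 14/(1 - 2) = -7 + 14/(-1) = -7 + 14*(-1) = -7 - 14 = -21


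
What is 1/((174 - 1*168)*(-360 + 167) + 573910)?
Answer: 1/572752 ≈ 1.7460e-6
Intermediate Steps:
1/((174 - 1*168)*(-360 + 167) + 573910) = 1/((174 - 168)*(-193) + 573910) = 1/(6*(-193) + 573910) = 1/(-1158 + 573910) = 1/572752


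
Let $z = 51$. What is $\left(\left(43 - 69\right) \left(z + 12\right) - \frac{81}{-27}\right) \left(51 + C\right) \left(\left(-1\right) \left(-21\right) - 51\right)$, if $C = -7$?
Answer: $2158200$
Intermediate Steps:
$\left(\left(43 - 69\right) \left(z + 12\right) - \frac{81}{-27}\right) \left(51 + C\right) \left(\left(-1\right) \left(-21\right) - 51\right) = \left(\left(43 - 69\right) \left(51 + 12\right) - \frac{81}{-27}\right) \left(51 - 7\right) \left(\left(-1\right) \left(-21\right) - 51\right) = \left(\left(-26\right) 63 - -3\right) 44 \left(21 - 51\right) = \left(-1638 + 3\right) 44 \left(-30\right) = \left(-1635\right) \left(-1320\right) = 2158200$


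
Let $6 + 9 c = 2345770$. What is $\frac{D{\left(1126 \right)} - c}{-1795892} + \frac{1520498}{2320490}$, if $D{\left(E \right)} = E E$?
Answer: $\frac{442541429893}{4688268105465} \approx 0.094393$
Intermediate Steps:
$c = \frac{2345764}{9}$ ($c = - \frac{2}{3} + \frac{1}{9} \cdot 2345770 = - \frac{2}{3} + \frac{2345770}{9} = \frac{2345764}{9} \approx 2.6064 \cdot 10^{5}$)
$D{\left(E \right)} = E^{2}$
$\frac{D{\left(1126 \right)} - c}{-1795892} + \frac{1520498}{2320490} = \frac{1126^{2} - \frac{2345764}{9}}{-1795892} + \frac{1520498}{2320490} = \left(1267876 - \frac{2345764}{9}\right) \left(- \frac{1}{1795892}\right) + 1520498 \cdot \frac{1}{2320490} = \frac{9065120}{9} \left(- \frac{1}{1795892}\right) + \frac{760249}{1160245} = - \frac{2266280}{4040757} + \frac{760249}{1160245} = \frac{442541429893}{4688268105465}$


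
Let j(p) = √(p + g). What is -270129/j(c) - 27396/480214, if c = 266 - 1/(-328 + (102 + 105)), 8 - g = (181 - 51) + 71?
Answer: -13698/240107 - 2971419*√8834/8834 ≈ -31614.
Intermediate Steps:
g = -193 (g = 8 - ((181 - 51) + 71) = 8 - (130 + 71) = 8 - 1*201 = 8 - 201 = -193)
c = 32187/121 (c = 266 - 1/(-328 + 207) = 266 - 1/(-121) = 266 - 1*(-1/121) = 266 + 1/121 = 32187/121 ≈ 266.01)
j(p) = √(-193 + p) (j(p) = √(p - 193) = √(-193 + p))
-270129/j(c) - 27396/480214 = -270129/√(-193 + 32187/121) - 27396/480214 = -270129*11*√8834/8834 - 27396*1/480214 = -270129*11*√8834/8834 - 13698/240107 = -2971419*√8834/8834 - 13698/240107 = -13698/240107 - 2971419*√8834/8834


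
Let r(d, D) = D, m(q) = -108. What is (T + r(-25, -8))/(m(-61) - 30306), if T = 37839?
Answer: -37831/30414 ≈ -1.2439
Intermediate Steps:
(T + r(-25, -8))/(m(-61) - 30306) = (37839 - 8)/(-108 - 30306) = 37831/(-30414) = 37831*(-1/30414) = -37831/30414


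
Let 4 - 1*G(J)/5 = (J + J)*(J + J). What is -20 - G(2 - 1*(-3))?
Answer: 460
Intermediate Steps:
G(J) = 20 - 20*J² (G(J) = 20 - 5*(J + J)*(J + J) = 20 - 5*2*J*2*J = 20 - 20*J²)
-20 - G(2 - 1*(-3)) = -20 - (20 - 20*(2 - 1*(-3))²) = -20 - (20 - 20*(2 + 3)²) = -20 - (20 - 20*5²) = -20 - (20 - 20*25) = -20 - (20 - 500) = -20 - 1*(-480) = -20 + 480 = 460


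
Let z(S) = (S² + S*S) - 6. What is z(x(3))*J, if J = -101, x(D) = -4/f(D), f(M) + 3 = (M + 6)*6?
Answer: 1572974/2601 ≈ 604.76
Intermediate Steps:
f(M) = 33 + 6*M (f(M) = -3 + (M + 6)*6 = -3 + (6 + M)*6 = -3 + (36 + 6*M) = 33 + 6*M)
x(D) = -4/(33 + 6*D)
z(S) = -6 + 2*S² (z(S) = (S² + S²) - 6 = 2*S² - 6 = -6 + 2*S²)
z(x(3))*J = (-6 + 2*(-4/(33 + 6*3))²)*(-101) = (-6 + 2*(-4/(33 + 18))²)*(-101) = (-6 + 2*(-4/51)²)*(-101) = (-6 + 2*(16/2601))*(-101) = (-6 + 32/2601)*(-101) = -15574/2601*(-101) = 1572974/2601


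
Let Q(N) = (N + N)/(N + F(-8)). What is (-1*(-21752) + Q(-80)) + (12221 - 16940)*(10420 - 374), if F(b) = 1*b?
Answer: -521238522/11 ≈ -4.7385e+7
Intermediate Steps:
F(b) = b
Q(N) = 2*N/(-8 + N) (Q(N) = (N + N)/(N - 8) = (2*N)/(-8 + N) = 2*N/(-8 + N))
(-1*(-21752) + Q(-80)) + (12221 - 16940)*(10420 - 374) = (-1*(-21752) + 2*(-80)/(-8 - 80)) + (12221 - 16940)*(10420 - 374) = (21752 + 2*(-80)/(-88)) - 4719*10046 = (21752 + 2*(-80)*(-1/88)) - 47407074 = (21752 + 20/11) - 47407074 = 239292/11 - 47407074 = -521238522/11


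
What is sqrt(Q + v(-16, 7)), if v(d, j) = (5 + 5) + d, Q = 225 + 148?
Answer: sqrt(367) ≈ 19.157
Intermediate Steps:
Q = 373
v(d, j) = 10 + d
sqrt(Q + v(-16, 7)) = sqrt(373 + (10 - 16)) = sqrt(373 - 6) = sqrt(367)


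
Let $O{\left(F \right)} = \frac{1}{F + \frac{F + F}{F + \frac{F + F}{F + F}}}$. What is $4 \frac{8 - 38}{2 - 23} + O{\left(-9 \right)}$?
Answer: $\frac{1052}{189} \approx 5.5661$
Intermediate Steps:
$O{\left(F \right)} = \frac{1}{F + \frac{2 F}{1 + F}}$ ($O{\left(F \right)} = \frac{1}{F + \frac{2 F}{F + \frac{2 F}{2 F}}} = \frac{1}{F + \frac{2 F}{F + 2 F \frac{1}{2 F}}} = \frac{1}{F + \frac{2 F}{F + 1}} = \frac{1}{F + \frac{2 F}{1 + F}}$)
$4 \frac{8 - 38}{2 - 23} + O{\left(-9 \right)} = 4 \frac{8 - 38}{2 - 23} + \frac{1 - 9}{\left(-9\right) \left(3 - 9\right)} = 4 \left(- \frac{30}{-21}\right) - \frac{1}{9} \frac{1}{-6} \left(-8\right) = 4 \left(\left(-30\right) \left(- \frac{1}{21}\right)\right) - \left(- \frac{1}{54}\right) \left(-8\right) = 4 \cdot \frac{10}{7} - \frac{4}{27} = \frac{40}{7} - \frac{4}{27} = \frac{1052}{189}$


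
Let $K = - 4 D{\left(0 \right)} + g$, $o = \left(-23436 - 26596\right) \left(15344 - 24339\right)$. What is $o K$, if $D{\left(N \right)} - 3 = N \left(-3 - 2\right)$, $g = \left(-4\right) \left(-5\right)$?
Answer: $3600302720$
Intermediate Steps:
$o = 450037840$ ($o = \left(-50032\right) \left(-8995\right) = 450037840$)
$g = 20$
$D{\left(N \right)} = 3 - 5 N$ ($D{\left(N \right)} = 3 + N \left(-3 - 2\right) = 3 + N \left(-5\right) = 3 - 5 N$)
$K = 8$ ($K = - 4 \left(3 - 0\right) + 20 = - 4 \left(3 + 0\right) + 20 = \left(-4\right) 3 + 20 = -12 + 20 = 8$)
$o K = 450037840 \cdot 8 = 3600302720$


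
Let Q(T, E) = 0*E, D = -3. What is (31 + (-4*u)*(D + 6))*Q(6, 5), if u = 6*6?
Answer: 0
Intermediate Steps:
Q(T, E) = 0
u = 36
(31 + (-4*u)*(D + 6))*Q(6, 5) = (31 + (-4*36)*(-3 + 6))*0 = (31 - 144*3)*0 = (31 - 432)*0 = -401*0 = 0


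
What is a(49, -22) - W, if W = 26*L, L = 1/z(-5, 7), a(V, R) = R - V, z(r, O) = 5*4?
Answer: -723/10 ≈ -72.300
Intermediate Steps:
z(r, O) = 20
L = 1/20 ≈ 0.050000
W = 13/10 (W = 26*(1/20) = 13/10 ≈ 1.3000)
a(49, -22) - W = (-22 - 1*49) - 1*13/10 = (-22 - 49) - 13/10 = -71 - 13/10 = -723/10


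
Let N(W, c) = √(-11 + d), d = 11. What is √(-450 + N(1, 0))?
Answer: 15*I*√2 ≈ 21.213*I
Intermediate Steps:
N(W, c) = 0 (N(W, c) = √(-11 + 11) = √0 = 0)
√(-450 + N(1, 0)) = √(-450 + 0) = √(-450) = 15*I*√2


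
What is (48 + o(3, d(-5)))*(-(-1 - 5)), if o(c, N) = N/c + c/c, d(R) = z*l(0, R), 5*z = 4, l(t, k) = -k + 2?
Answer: 1526/5 ≈ 305.20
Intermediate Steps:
l(t, k) = 2 - k
z = 4/5 (z = (1/5)*4 = 4/5 ≈ 0.80000)
d(R) = 8/5 - 4*R/5 (d(R) = 4*(2 - R)/5 = 8/5 - 4*R/5)
o(c, N) = 1 + N/c (o(c, N) = N/c + 1 = 1 + N/c)
(48 + o(3, d(-5)))*(-(-1 - 5)) = (48 + ((8/5 - 4/5*(-5)) + 3)/3)*(-(-1 - 5)) = (48 + ((8/5 + 4) + 3)/3)*(-1*(-6)) = (48 + (28/5 + 3)/3)*6 = (48 + (1/3)*(43/5))*6 = (48 + 43/15)*6 = (763/15)*6 = 1526/5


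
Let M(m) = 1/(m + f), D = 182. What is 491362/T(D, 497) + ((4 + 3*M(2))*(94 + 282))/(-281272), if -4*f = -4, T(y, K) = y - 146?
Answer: 8637894049/632862 ≈ 13649.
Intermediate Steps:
T(y, K) = -146 + y
f = 1 (f = -1/4*(-4) = 1)
M(m) = 1/(1 + m) (M(m) = 1/(m + 1) = 1/(1 + m))
491362/T(D, 497) + ((4 + 3*M(2))*(94 + 282))/(-281272) = 491362/(-146 + 182) + ((4 + 3/(1 + 2))*(94 + 282))/(-281272) = 491362/36 + ((4 + 3/3)*376)*(-1/281272) = 491362*(1/36) + ((4 + 3*(1/3))*376)*(-1/281272) = 245681/18 + ((4 + 1)*376)*(-1/281272) = 245681/18 + (5*376)*(-1/281272) = 245681/18 + 1880*(-1/281272) = 245681/18 - 235/35159 = 8637894049/632862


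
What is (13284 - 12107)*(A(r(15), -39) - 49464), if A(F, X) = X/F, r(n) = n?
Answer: -291110941/5 ≈ -5.8222e+7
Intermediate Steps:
(13284 - 12107)*(A(r(15), -39) - 49464) = (13284 - 12107)*(-39/15 - 49464) = 1177*(-39*1/15 - 49464) = 1177*(-13/5 - 49464) = 1177*(-247333/5) = -291110941/5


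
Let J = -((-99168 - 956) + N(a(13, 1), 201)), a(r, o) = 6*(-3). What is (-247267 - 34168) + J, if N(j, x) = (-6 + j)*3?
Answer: -181239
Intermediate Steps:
a(r, o) = -18
N(j, x) = -18 + 3*j
J = 100196 (J = -((-99168 - 956) + (-18 + 3*(-18))) = -(-100124 + (-18 - 54)) = -(-100124 - 72) = -1*(-100196) = 100196)
(-247267 - 34168) + J = (-247267 - 34168) + 100196 = -281435 + 100196 = -181239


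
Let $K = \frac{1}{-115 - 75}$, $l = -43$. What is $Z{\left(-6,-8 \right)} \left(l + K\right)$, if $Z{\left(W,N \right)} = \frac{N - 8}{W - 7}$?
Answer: $- \frac{65368}{1235} \approx -52.93$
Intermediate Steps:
$K = - \frac{1}{190}$ ($K = \frac{1}{-190} = - \frac{1}{190} \approx -0.0052632$)
$Z{\left(W,N \right)} = \frac{-8 + N}{-7 + W}$
$Z{\left(-6,-8 \right)} \left(l + K\right) = \frac{-8 - 8}{-7 - 6} \left(-43 - \frac{1}{190}\right) = \frac{1}{-13} \left(-16\right) \left(- \frac{8171}{190}\right) = \left(- \frac{1}{13}\right) \left(-16\right) \left(- \frac{8171}{190}\right) = \frac{16}{13} \left(- \frac{8171}{190}\right) = - \frac{65368}{1235}$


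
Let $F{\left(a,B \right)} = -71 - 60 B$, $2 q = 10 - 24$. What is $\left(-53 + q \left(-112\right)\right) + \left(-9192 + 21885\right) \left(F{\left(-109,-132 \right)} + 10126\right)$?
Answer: $228157406$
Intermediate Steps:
$q = -7$ ($q = \frac{10 - 24}{2} = \frac{1}{2} \left(-14\right) = -7$)
$F{\left(a,B \right)} = -71 - 60 B$
$\left(-53 + q \left(-112\right)\right) + \left(-9192 + 21885\right) \left(F{\left(-109,-132 \right)} + 10126\right) = \left(-53 - -784\right) + \left(-9192 + 21885\right) \left(\left(-71 - -7920\right) + 10126\right) = \left(-53 + 784\right) + 12693 \left(\left(-71 + 7920\right) + 10126\right) = 731 + 12693 \left(7849 + 10126\right) = 731 + 12693 \cdot 17975 = 731 + 228156675 = 228157406$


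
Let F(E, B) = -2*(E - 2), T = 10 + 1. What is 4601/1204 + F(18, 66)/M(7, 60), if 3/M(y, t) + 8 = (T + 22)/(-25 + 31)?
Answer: 2561/84 ≈ 30.488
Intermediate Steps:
T = 11
F(E, B) = 4 - 2*E (F(E, B) = -2*(-2 + E) = 4 - 2*E)
M(y, t) = -6/5 (M(y, t) = 3/(-8 + (11 + 22)/(-25 + 31)) = 3/(-8 + 33/6) = 3/(-8 + 33*(⅙)) = 3/(-8 + 11/2) = 3/(-5/2) = 3*(-⅖) = -6/5)
4601/1204 + F(18, 66)/M(7, 60) = 4601/1204 + (4 - 2*18)/(-6/5) = 4601*(1/1204) + (4 - 36)*(-⅚) = 107/28 - 32*(-⅚) = 107/28 + 80/3 = 2561/84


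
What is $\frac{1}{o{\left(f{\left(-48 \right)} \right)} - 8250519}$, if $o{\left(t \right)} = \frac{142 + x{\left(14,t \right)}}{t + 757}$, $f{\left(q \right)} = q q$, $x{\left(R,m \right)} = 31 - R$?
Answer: $- \frac{3061}{25254838500} \approx -1.212 \cdot 10^{-7}$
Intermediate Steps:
$f{\left(q \right)} = q^{2}$
$o{\left(t \right)} = \frac{159}{757 + t}$ ($o{\left(t \right)} = \frac{142 + \left(31 - 14\right)}{t + 757} = \frac{142 + \left(31 - 14\right)}{757 + t} = \frac{142 + 17}{757 + t} = \frac{159}{757 + t}$)
$\frac{1}{o{\left(f{\left(-48 \right)} \right)} - 8250519} = \frac{1}{\frac{159}{757 + \left(-48\right)^{2}} - 8250519} = \frac{1}{\frac{159}{757 + 2304} - 8250519} = \frac{1}{\frac{159}{3061} - 8250519} = \frac{1}{- \frac{25254838500}{3061}} = - \frac{3061}{25254838500}$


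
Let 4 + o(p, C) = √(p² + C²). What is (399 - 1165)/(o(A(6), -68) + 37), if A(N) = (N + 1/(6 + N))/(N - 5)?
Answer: 9504/1343 - 24*√671185/1343 ≈ -7.5638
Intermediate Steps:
A(N) = (N + 1/(6 + N))/(-5 + N)
o(p, C) = -4 + √(C² + p²) (o(p, C) = -4 + √(p² + C²) = -4 + √(C² + p²))
(399 - 1165)/(o(A(6), -68) + 37) = (399 - 1165)/((-4 + √((-68)² + ((1 + 6² + 6*6)/(-30 + 6 + 6²))²)) + 37) = -766/((-4 + √(4624 + ((1 + 36 + 36)/(-30 + 6 + 36))²)) + 37) = -766/((-4 + √(4624 + (73/12)²)) + 37) = -766/((-4 + √(4624 + 5329/144)) + 37) = -766/((-4 + √(671185/144)) + 37) = -766/((-4 + √671185/12) + 37) = -766/(33 + √671185/12)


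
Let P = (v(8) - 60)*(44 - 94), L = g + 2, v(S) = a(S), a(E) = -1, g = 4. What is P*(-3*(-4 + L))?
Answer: -18300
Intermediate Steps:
v(S) = -1
L = 6 (L = 4 + 2 = 6)
P = 3050 (P = (-1 - 60)*(44 - 94) = -61*(-50) = 3050)
P*(-3*(-4 + L)) = 3050*(-3*(-4 + 6)) = 3050*(-3*2) = 3050*(-6) = -18300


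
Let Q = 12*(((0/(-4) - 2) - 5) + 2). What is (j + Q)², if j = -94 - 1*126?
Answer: 78400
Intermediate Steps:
j = -220 (j = -94 - 126 = -220)
Q = -60 (Q = 12*(((0*(-¼) - 2) - 5) + 2) = 12*(((0 - 2) - 5) + 2) = 12*((-2 - 5) + 2) = 12*(-7 + 2) = 12*(-5) = -60)
(j + Q)² = (-220 - 60)² = (-280)² = 78400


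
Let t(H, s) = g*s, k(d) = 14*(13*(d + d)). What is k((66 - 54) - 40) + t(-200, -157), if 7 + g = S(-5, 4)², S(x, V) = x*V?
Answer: -71893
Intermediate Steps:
S(x, V) = V*x
k(d) = 364*d (k(d) = 14*(13*(2*d)) = 14*(26*d) = 364*d)
g = 393 (g = -7 + (4*(-5))² = -7 + (-20)² = -7 + 400 = 393)
t(H, s) = 393*s
k((66 - 54) - 40) + t(-200, -157) = 364*((66 - 54) - 40) + 393*(-157) = 364*(12 - 40) - 61701 = 364*(-28) - 61701 = -10192 - 61701 = -71893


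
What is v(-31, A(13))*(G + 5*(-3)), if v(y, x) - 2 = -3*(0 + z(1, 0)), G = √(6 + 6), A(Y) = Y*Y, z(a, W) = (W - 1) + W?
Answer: -75 + 10*√3 ≈ -57.680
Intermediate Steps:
z(a, W) = -1 + 2*W (z(a, W) = (-1 + W) + W = -1 + 2*W)
A(Y) = Y²
G = 2*√3 (G = √12 = 2*√3 ≈ 3.4641)
v(y, x) = 5 (v(y, x) = 2 - 3*(0 + (-1 + 2*0)) = 2 - 3*(0 + (-1 + 0)) = 2 - 3*(0 - 1) = 2 - 3*(-1) = 2 + 3 = 5)
v(-31, A(13))*(G + 5*(-3)) = 5*(2*√3 + 5*(-3)) = 5*(2*√3 - 15) = 5*(-15 + 2*√3) = -75 + 10*√3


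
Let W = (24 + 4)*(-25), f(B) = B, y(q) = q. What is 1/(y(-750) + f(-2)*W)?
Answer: 1/650 ≈ 0.0015385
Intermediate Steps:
W = -700 (W = 28*(-25) = -700)
1/(y(-750) + f(-2)*W) = 1/(-750 - 2*(-700)) = 1/(-750 + 1400) = 1/650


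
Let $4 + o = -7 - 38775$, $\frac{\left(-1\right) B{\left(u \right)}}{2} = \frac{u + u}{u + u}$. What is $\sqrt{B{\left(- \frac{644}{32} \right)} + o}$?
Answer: $2 i \sqrt{9697} \approx 196.95 i$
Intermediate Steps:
$B{\left(u \right)} = -2$ ($B{\left(u \right)} = - 2 \frac{u + u}{u + u} = - 2 \frac{2 u}{2 u} = - 2 \cdot 2 u \frac{1}{2 u} = \left(-2\right) 1 = -2$)
$o = -38786$ ($o = -4 - 38782 = -38786$)
$\sqrt{B{\left(- \frac{644}{32} \right)} + o} = \sqrt{-2 - 38786} = \sqrt{-38788} = 2 i \sqrt{9697}$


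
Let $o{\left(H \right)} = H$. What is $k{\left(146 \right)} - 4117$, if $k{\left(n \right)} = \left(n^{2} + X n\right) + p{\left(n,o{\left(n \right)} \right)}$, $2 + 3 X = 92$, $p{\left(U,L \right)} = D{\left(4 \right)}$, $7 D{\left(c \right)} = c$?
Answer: $\frac{151057}{7} \approx 21580.0$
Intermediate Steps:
$D{\left(c \right)} = \frac{c}{7}$
$p{\left(U,L \right)} = \frac{4}{7}$ ($p{\left(U,L \right)} = \frac{1}{7} \cdot 4 = \frac{4}{7}$)
$X = 30$ ($X = - \frac{2}{3} + \frac{1}{3} \cdot 92 = - \frac{2}{3} + \frac{92}{3} = 30$)
$k{\left(n \right)} = \frac{4}{7} + n^{2} + 30 n$ ($k{\left(n \right)} = \left(n^{2} + 30 n\right) + \frac{4}{7} = \frac{4}{7} + n^{2} + 30 n$)
$k{\left(146 \right)} - 4117 = \left(\frac{4}{7} + 146^{2} + 30 \cdot 146\right) - 4117 = \left(\frac{4}{7} + 21316 + 4380\right) - 4117 = \frac{179876}{7} - 4117 = \frac{151057}{7}$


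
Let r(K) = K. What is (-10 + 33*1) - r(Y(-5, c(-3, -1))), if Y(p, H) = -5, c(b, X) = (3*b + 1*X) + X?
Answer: 28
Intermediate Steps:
c(b, X) = 2*X + 3*b (c(b, X) = (3*b + X) + X = (X + 3*b) + X = 2*X + 3*b)
(-10 + 33*1) - r(Y(-5, c(-3, -1))) = (-10 + 33*1) - 1*(-5) = (-10 + 33) + 5 = 23 + 5 = 28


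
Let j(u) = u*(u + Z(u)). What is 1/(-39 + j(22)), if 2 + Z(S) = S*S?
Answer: 1/11049 ≈ 9.0506e-5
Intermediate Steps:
Z(S) = -2 + S**2 (Z(S) = -2 + S*S = -2 + S**2)
j(u) = u*(-2 + u + u**2) (j(u) = u*(u + (-2 + u**2)) = u*(-2 + u + u**2))
1/(-39 + j(22)) = 1/(-39 + 22*(-2 + 22 + 22**2)) = 1/(-39 + 22*(-2 + 22 + 484)) = 1/(-39 + 22*504) = 1/(-39 + 11088) = 1/11049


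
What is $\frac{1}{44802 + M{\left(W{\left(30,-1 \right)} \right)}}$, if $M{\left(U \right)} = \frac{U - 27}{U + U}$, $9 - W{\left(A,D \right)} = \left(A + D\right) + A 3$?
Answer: $\frac{220}{9856577} \approx 2.232 \cdot 10^{-5}$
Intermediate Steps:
$W{\left(A,D \right)} = 9 - D - 4 A$ ($W{\left(A,D \right)} = 9 - \left(\left(A + D\right) + A 3\right) = 9 - \left(\left(A + D\right) + 3 A\right) = 9 - \left(D + 4 A\right) = 9 - D - 4 A$)
$M{\left(U \right)} = \frac{-27 + U}{2 U}$
$\frac{1}{44802 + M{\left(W{\left(30,-1 \right)} \right)}} = \frac{1}{44802 + \frac{-27 - 110}{2 \left(9 - -1 - 120\right)}} = \frac{1}{44802 + \frac{-27 + \left(9 + 1 - 120\right)}{2 \left(9 + 1 - 120\right)}} = \frac{1}{44802 + \frac{-27 - 110}{2 \left(-110\right)}} = \frac{1}{44802 + \frac{1}{2} \left(- \frac{1}{110}\right) \left(-137\right)} = \frac{1}{44802 + \frac{137}{220}} = \frac{1}{\frac{9856577}{220}} = \frac{220}{9856577}$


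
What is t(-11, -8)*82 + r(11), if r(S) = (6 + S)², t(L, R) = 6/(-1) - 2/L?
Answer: -2069/11 ≈ -188.09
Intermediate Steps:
t(L, R) = -6 - 2/L (t(L, R) = 6*(-1) - 2/L = -6 - 2/L)
t(-11, -8)*82 + r(11) = (-6 - 2/(-11))*82 + (6 + 11)² = (-6 - 2*(-1/11))*82 + 17² = (-6 + 2/11)*82 + 289 = -64/11*82 + 289 = -5248/11 + 289 = -2069/11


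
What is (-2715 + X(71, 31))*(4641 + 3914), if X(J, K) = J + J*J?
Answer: 20506335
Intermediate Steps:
X(J, K) = J + J²
(-2715 + X(71, 31))*(4641 + 3914) = (-2715 + 71*(1 + 71))*(4641 + 3914) = (-2715 + 71*72)*8555 = (-2715 + 5112)*8555 = 2397*8555 = 20506335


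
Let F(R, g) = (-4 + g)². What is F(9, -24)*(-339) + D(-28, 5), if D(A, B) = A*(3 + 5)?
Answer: -266000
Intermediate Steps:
D(A, B) = 8*A (D(A, B) = A*8 = 8*A)
F(9, -24)*(-339) + D(-28, 5) = (-4 - 24)²*(-339) + 8*(-28) = (-28)²*(-339) - 224 = 784*(-339) - 224 = -265776 - 224 = -266000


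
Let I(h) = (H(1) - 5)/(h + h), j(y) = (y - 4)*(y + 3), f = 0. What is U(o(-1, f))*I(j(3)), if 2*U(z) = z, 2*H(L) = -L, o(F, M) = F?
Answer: -11/48 ≈ -0.22917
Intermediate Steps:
j(y) = (-4 + y)*(3 + y)
H(L) = -L/2 (H(L) = (-L)/2 = -L/2)
U(z) = z/2
I(h) = -11/(4*h) (I(h) = (-1/2*1 - 5)/(h + h) = (-1/2 - 5)/((2*h)) = -11/(4*h))
U(o(-1, f))*I(j(3)) = ((1/2)*(-1))*(-11/(4*(-12 + 3**2 - 1*3))) = -(-11)/(8*(-12 + 9 - 3)) = -(-11)/(8*(-6)) = -(-11)*(-1)/(8*6) = -1/2*11/24 = -11/48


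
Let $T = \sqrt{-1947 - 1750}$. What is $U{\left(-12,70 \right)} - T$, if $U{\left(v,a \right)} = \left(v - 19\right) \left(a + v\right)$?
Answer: $-1798 - i \sqrt{3697} \approx -1798.0 - 60.803 i$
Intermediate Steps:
$U{\left(v,a \right)} = \left(-19 + v\right) \left(a + v\right)$
$T = i \sqrt{3697}$ ($T = \sqrt{-3697} = i \sqrt{3697} \approx 60.803 i$)
$U{\left(-12,70 \right)} - T = \left(\left(-12\right)^{2} - 1330 - -228 + 70 \left(-12\right)\right) - i \sqrt{3697} = \left(144 - 1330 + 228 - 840\right) - i \sqrt{3697} = -1798 - i \sqrt{3697}$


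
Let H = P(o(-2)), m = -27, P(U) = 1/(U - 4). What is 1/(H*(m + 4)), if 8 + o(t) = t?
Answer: 14/23 ≈ 0.60870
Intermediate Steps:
o(t) = -8 + t
P(U) = 1/(-4 + U)
H = -1/14 (H = 1/(-4 + (-8 - 2)) = 1/(-4 - 10) = 1/(-14) = -1/14 ≈ -0.071429)
1/(H*(m + 4)) = 1/(-(-27 + 4)/14) = 1/(-1/14*(-23)) = 1/(23/14) = 14/23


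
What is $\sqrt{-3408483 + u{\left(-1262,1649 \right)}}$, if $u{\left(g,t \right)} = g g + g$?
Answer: $i \sqrt{1817101} \approx 1348.0 i$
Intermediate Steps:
$u{\left(g,t \right)} = g + g^{2}$ ($u{\left(g,t \right)} = g^{2} + g = g + g^{2}$)
$\sqrt{-3408483 + u{\left(-1262,1649 \right)}} = \sqrt{-3408483 - 1262 \left(1 - 1262\right)} = \sqrt{-3408483 - -1591382} = \sqrt{-3408483 + 1591382} = \sqrt{-1817101} = i \sqrt{1817101}$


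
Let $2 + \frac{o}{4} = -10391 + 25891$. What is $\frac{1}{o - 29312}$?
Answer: $\frac{1}{32680} \approx 3.06 \cdot 10^{-5}$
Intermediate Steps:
$o = 61992$ ($o = -8 + 4 \left(-10391 + 25891\right) = -8 + 4 \cdot 15500 = -8 + 62000 = 61992$)
$\frac{1}{o - 29312} = \frac{1}{61992 - 29312} = \frac{1}{32680}$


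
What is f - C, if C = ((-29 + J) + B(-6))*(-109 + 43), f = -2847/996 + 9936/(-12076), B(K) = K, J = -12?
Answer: -3112849135/1002308 ≈ -3105.7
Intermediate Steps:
f = -3689719/1002308 (f = -2847*1/996 + 9936*(-1/12076) = -949/332 - 2484/3019 = -3689719/1002308 ≈ -3.6812)
C = 3102 (C = ((-29 - 12) - 6)*(-109 + 43) = (-41 - 6)*(-66) = -47*(-66) = 3102)
f - C = -3689719/1002308 - 1*3102 = -3689719/1002308 - 3102 = -3112849135/1002308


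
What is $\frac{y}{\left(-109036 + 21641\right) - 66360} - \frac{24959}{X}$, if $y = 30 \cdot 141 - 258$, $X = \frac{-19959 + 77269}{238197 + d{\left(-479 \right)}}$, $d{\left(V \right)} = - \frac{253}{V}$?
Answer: $- \frac{796098143511640}{7674188809} \approx -1.0374 \cdot 10^{5}$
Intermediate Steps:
$X = \frac{13725745}{57048308}$ ($X = \frac{-19959 + 77269}{238197 - \frac{253}{-479}} = \frac{57310}{238197 - - \frac{253}{479}} = \frac{57310}{238197 + \frac{253}{479}} = \frac{57310}{\frac{114096616}{479}} = 57310 \cdot \frac{479}{114096616} = \frac{13725745}{57048308} \approx 0.2406$)
$y = 3972$ ($y = 4230 - 258 = 3972$)
$\frac{y}{\left(-109036 + 21641\right) - 66360} - \frac{24959}{X} = \frac{3972}{\left(-109036 + 21641\right) - 66360} - \frac{24959}{\frac{13725745}{57048308}} = \frac{3972}{-87395 - 66360} - \frac{129442610852}{1247795} = \frac{3972}{-153755} - \frac{129442610852}{1247795} = 3972 \left(- \frac{1}{153755}\right) - \frac{129442610852}{1247795} = - \frac{3972}{153755} - \frac{129442610852}{1247795} = - \frac{796098143511640}{7674188809}$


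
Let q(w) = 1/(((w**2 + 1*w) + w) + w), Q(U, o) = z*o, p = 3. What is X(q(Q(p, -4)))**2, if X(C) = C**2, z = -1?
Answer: 1/614656 ≈ 1.6269e-6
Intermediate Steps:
Q(U, o) = -o
q(w) = 1/(w**2 + 3*w) (q(w) = 1/(((w**2 + w) + w) + w) = 1/(((w + w**2) + w) + w) = 1/((w**2 + 2*w) + w) = 1/(w**2 + 3*w))
X(q(Q(p, -4)))**2 = ((1/(((-1*(-4)))*(3 - 1*(-4))))**2)**2 = ((1/(4*(3 + 4)))**2)**2 = (((1/4)/7)**2)**2 = (((1/4)*(1/7))**2)**2 = ((1/28)**2)**2 = (1/784)**2 = 1/614656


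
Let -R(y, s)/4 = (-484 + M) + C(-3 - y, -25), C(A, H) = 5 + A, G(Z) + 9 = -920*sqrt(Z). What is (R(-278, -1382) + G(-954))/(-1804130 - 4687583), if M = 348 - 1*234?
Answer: -351/6491713 + 2760*I*sqrt(106)/6491713 ≈ -5.4069e-5 + 0.0043773*I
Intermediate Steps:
G(Z) = -9 - 920*sqrt(Z)
M = 114 (M = 348 - 234 = 114)
R(y, s) = 1472 + 4*y (R(y, s) = -4*((-484 + 114) + (5 + (-3 - y))) = -4*(-370 + (2 - y)) = -4*(-368 - y) = 1472 + 4*y)
(R(-278, -1382) + G(-954))/(-1804130 - 4687583) = ((1472 + 4*(-278)) + (-9 - 2760*I*sqrt(106)))/(-1804130 - 4687583) = ((1472 - 1112) + (-9 - 2760*I*sqrt(106)))/(-6491713) = (360 + (-9 - 2760*I*sqrt(106)))*(-1/6491713) = (351 - 2760*I*sqrt(106))*(-1/6491713) = -351/6491713 + 2760*I*sqrt(106)/6491713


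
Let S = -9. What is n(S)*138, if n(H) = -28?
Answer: -3864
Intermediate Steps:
n(S)*138 = -28*138 = -3864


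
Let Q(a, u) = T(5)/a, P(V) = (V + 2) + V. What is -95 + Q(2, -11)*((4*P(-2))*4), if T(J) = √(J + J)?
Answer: -95 - 16*√10 ≈ -145.60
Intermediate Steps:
T(J) = √2*√J (T(J) = √(2*J) = √2*√J)
P(V) = 2 + 2*V (P(V) = (2 + V) + V = 2 + 2*V)
Q(a, u) = √10/a (Q(a, u) = (√2*√5)/a = √10/a)
-95 + Q(2, -11)*((4*P(-2))*4) = -95 + (√10/2)*((4*(2 + 2*(-2)))*4) = -95 + (√10*(½))*((4*(2 - 4))*4) = -95 + (√10/2)*((4*(-2))*4) = -95 + (√10/2)*(-8*4) = -95 + (√10/2)*(-32) = -95 - 16*√10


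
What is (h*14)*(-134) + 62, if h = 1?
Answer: -1814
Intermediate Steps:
(h*14)*(-134) + 62 = (1*14)*(-134) + 62 = 14*(-134) + 62 = -1876 + 62 = -1814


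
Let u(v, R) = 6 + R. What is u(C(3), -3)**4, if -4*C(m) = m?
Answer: 81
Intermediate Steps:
C(m) = -m/4
u(C(3), -3)**4 = (6 - 3)**4 = 3**4 = 81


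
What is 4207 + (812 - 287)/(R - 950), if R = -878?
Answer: 7689871/1828 ≈ 4206.7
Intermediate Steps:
4207 + (812 - 287)/(R - 950) = 4207 + (812 - 287)/(-878 - 950) = 4207 + 525/(-1828) = 4207 + 525*(-1/1828) = 4207 - 525/1828 = 7689871/1828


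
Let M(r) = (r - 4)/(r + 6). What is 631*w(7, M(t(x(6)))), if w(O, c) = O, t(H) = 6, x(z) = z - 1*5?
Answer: 4417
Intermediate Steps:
x(z) = -5 + z (x(z) = z - 5 = -5 + z)
M(r) = (-4 + r)/(6 + r)
631*w(7, M(t(x(6)))) = 631*7 = 4417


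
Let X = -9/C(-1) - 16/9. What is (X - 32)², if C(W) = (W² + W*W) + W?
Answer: 148225/81 ≈ 1829.9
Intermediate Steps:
C(W) = W + 2*W² (C(W) = (W² + W²) + W = 2*W² + W = W + 2*W²)
X = -97/9 (X = -9*(-1/(1 + 2*(-1))) - 16/9 = -9*(-1/(1 - 2)) - 16*⅑ = -9/((-1*(-1))) - 16/9 = -9/1 - 16/9 = -9*1 - 16/9 = -9 - 16/9 = -97/9 ≈ -10.778)
(X - 32)² = (-97/9 - 32)² = (-385/9)² = 148225/81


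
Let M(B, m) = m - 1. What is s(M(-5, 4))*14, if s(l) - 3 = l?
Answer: 84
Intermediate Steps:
M(B, m) = -1 + m
s(l) = 3 + l
s(M(-5, 4))*14 = (3 + (-1 + 4))*14 = (3 + 3)*14 = 6*14 = 84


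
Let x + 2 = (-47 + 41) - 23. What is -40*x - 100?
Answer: 1140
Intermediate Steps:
x = -31 (x = -2 + ((-47 + 41) - 23) = -2 + (-6 - 23) = -2 - 29 = -31)
-40*x - 100 = -40*(-31) - 100 = 1240 - 100 = 1140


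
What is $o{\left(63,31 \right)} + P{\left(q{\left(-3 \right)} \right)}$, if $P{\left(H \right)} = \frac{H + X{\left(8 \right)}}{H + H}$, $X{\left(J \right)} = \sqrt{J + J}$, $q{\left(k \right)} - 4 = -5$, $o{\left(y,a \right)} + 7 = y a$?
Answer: $\frac{3889}{2} \approx 1944.5$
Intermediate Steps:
$o{\left(y,a \right)} = -7 + a y$ ($o{\left(y,a \right)} = -7 + y a = -7 + a y$)
$q{\left(k \right)} = -1$ ($q{\left(k \right)} = 4 - 5 = -1$)
$X{\left(J \right)} = \sqrt{2} \sqrt{J}$ ($X{\left(J \right)} = \sqrt{2 J} = \sqrt{2} \sqrt{J}$)
$P{\left(H \right)} = \frac{4 + H}{2 H}$ ($P{\left(H \right)} = \frac{H + \sqrt{2} \sqrt{8}}{H + H} = \frac{H + \sqrt{2} \cdot 2 \sqrt{2}}{2 H} = \left(H + 4\right) \frac{1}{2 H} = \left(4 + H\right) \frac{1}{2 H} = \frac{4 + H}{2 H}$)
$o{\left(63,31 \right)} + P{\left(q{\left(-3 \right)} \right)} = \left(-7 + 31 \cdot 63\right) + \frac{4 - 1}{2 \left(-1\right)} = \left(-7 + 1953\right) + \frac{1}{2} \left(-1\right) 3 = 1946 - \frac{3}{2} = \frac{3889}{2}$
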